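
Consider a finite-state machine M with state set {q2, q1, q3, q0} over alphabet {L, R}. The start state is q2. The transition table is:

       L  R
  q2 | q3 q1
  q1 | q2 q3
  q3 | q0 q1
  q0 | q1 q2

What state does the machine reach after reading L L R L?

q3

Trace: q2 -L-> q3 -L-> q0 -R-> q2 -L-> q3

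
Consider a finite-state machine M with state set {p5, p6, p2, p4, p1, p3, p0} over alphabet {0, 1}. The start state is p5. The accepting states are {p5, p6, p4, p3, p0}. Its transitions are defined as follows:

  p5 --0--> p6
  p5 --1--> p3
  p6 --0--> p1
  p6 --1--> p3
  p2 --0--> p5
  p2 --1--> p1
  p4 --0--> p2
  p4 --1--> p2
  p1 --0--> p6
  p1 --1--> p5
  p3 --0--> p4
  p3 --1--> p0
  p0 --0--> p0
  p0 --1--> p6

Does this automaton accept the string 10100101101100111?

Yes

start at p5
read '1': p5 → p3
read '0': p3 → p4
read '1': p4 → p2
read '0': p2 → p5
read '0': p5 → p6
read '1': p6 → p3
read '0': p3 → p4
read '1': p4 → p2
read '1': p2 → p1
read '0': p1 → p6
read '1': p6 → p3
read '1': p3 → p0
read '0': p0 → p0
read '0': p0 → p0
read '1': p0 → p6
read '1': p6 → p3
read '1': p3 → p0
End state p0 is accepting.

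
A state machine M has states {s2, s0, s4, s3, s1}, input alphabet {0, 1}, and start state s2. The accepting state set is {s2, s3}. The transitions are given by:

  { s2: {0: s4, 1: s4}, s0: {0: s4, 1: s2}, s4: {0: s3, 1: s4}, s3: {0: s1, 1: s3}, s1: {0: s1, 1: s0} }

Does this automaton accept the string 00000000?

start at s2
read '0': s2 → s4
read '0': s4 → s3
read '0': s3 → s1
read '0': s1 → s1
read '0': s1 → s1
read '0': s1 → s1
read '0': s1 → s1
read '0': s1 → s1
End state s1 is not accepting.

No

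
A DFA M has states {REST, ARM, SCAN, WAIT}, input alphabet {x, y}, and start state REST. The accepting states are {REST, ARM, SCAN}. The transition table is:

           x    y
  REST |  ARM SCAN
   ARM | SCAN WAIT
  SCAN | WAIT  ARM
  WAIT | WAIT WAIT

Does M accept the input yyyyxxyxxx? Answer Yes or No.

REST → SCAN → ARM → WAIT → WAIT → WAIT → WAIT → WAIT → WAIT → WAIT → WAIT
End state WAIT is not accepting.

No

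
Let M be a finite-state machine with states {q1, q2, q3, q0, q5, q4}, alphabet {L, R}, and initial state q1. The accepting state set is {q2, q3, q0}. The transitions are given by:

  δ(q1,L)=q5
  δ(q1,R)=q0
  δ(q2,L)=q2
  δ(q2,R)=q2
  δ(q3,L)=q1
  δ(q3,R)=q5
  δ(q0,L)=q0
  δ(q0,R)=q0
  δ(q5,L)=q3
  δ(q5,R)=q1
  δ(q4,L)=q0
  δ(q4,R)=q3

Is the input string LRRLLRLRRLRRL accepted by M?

Yes

Trace: q1 -L-> q5 -R-> q1 -R-> q0 -L-> q0 -L-> q0 -R-> q0 -L-> q0 -R-> q0 -R-> q0 -L-> q0 -R-> q0 -R-> q0 -L-> q0
End state q0 is accepting.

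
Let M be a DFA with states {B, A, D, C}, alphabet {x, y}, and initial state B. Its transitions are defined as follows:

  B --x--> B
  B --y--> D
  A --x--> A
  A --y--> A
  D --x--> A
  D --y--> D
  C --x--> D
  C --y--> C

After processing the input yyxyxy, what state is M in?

A

B → D → D → A → A → A → A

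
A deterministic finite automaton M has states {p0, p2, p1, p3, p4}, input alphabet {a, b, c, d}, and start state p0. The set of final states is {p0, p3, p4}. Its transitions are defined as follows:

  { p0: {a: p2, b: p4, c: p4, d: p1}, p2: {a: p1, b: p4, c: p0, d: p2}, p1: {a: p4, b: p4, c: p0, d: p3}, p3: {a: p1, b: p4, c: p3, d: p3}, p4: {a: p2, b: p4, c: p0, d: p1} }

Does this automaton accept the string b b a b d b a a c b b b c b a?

No

Trace: p0 -b-> p4 -b-> p4 -a-> p2 -b-> p4 -d-> p1 -b-> p4 -a-> p2 -a-> p1 -c-> p0 -b-> p4 -b-> p4 -b-> p4 -c-> p0 -b-> p4 -a-> p2
End state p2 is not accepting.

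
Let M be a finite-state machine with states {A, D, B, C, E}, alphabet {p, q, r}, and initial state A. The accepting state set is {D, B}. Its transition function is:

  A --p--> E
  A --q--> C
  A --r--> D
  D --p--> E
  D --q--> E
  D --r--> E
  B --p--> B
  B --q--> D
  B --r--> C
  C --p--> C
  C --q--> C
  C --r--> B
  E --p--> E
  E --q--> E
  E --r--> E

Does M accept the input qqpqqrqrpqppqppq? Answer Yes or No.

No

start at A
read 'q': A → C
read 'q': C → C
read 'p': C → C
read 'q': C → C
read 'q': C → C
read 'r': C → B
read 'q': B → D
read 'r': D → E
read 'p': E → E
read 'q': E → E
read 'p': E → E
read 'p': E → E
read 'q': E → E
read 'p': E → E
read 'p': E → E
read 'q': E → E
End state E is not accepting.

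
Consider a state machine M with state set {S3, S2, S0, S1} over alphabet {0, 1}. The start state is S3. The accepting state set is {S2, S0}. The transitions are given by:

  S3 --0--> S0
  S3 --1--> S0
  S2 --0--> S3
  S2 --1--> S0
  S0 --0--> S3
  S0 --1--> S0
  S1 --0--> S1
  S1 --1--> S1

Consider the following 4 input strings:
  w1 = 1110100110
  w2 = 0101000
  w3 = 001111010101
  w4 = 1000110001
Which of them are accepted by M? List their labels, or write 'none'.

w3, w4

w1: S3 → S0 → S0 → S0 → S3 → S0 → S3 → S0 → S0 → S0 → S3  → end S3, rejected
w2: S3 → S0 → S0 → S3 → S0 → S3 → S0 → S3  → end S3, rejected
w3: S3 → S0 → S3 → S0 → S0 → S0 → S0 → S3 → S0 → S3 → S0 → S3 → S0  → end S0, accepted
w4: S3 → S0 → S3 → S0 → S3 → S0 → S0 → S3 → S0 → S3 → S0  → end S0, accepted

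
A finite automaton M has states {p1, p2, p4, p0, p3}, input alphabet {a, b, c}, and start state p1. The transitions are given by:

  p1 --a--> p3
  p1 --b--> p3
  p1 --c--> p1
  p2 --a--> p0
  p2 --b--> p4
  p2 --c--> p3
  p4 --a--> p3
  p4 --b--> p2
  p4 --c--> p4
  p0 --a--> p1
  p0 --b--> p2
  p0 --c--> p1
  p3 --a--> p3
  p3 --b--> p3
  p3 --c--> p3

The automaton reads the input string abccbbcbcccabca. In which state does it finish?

p1 → p3 → p3 → p3 → p3 → p3 → p3 → p3 → p3 → p3 → p3 → p3 → p3 → p3 → p3 → p3

p3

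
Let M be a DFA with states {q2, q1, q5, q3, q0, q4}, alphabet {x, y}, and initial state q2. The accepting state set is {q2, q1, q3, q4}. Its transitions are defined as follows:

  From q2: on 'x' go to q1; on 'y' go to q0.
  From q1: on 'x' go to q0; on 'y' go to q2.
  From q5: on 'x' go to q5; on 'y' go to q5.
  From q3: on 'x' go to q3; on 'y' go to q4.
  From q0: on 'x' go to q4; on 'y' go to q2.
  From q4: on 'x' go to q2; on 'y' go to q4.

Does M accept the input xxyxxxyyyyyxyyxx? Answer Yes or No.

q2 → q1 → q0 → q2 → q1 → q0 → q4 → q4 → q4 → q4 → q4 → q4 → q2 → q0 → q2 → q1 → q0
End state q0 is not accepting.

No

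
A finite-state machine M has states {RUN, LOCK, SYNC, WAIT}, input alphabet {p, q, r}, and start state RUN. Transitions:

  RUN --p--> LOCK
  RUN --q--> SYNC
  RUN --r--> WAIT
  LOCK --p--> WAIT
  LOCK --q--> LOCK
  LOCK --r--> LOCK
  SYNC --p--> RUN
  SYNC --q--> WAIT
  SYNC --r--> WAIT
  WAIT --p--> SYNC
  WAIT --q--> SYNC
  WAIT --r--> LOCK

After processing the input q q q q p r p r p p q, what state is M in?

start at RUN
read 'q': RUN → SYNC
read 'q': SYNC → WAIT
read 'q': WAIT → SYNC
read 'q': SYNC → WAIT
read 'p': WAIT → SYNC
read 'r': SYNC → WAIT
read 'p': WAIT → SYNC
read 'r': SYNC → WAIT
read 'p': WAIT → SYNC
read 'p': SYNC → RUN
read 'q': RUN → SYNC

SYNC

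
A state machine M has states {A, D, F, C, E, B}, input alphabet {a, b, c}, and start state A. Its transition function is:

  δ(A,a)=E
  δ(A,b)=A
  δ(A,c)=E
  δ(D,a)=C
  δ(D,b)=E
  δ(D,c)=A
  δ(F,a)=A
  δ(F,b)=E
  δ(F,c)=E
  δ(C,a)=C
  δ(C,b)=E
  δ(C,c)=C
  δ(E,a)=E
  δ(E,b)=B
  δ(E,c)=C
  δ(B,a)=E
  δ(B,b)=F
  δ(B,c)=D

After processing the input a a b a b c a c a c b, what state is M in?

E

A → E → E → B → E → B → D → C → C → C → C → E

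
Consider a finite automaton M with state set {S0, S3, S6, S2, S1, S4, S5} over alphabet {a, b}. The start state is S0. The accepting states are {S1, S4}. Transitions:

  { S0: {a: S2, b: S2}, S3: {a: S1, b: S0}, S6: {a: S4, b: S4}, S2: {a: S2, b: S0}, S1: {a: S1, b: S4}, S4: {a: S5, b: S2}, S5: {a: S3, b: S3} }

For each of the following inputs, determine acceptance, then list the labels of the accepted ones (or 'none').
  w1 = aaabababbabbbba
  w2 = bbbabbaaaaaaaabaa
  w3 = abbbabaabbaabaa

w1: Trace: S0 -a-> S2 -a-> S2 -a-> S2 -b-> S0 -a-> S2 -b-> S0 -a-> S2 -b-> S0 -b-> S2 -a-> S2 -b-> S0 -b-> S2 -b-> S0 -b-> S2 -a-> S2  → end S2, rejected
w2: Trace: S0 -b-> S2 -b-> S0 -b-> S2 -a-> S2 -b-> S0 -b-> S2 -a-> S2 -a-> S2 -a-> S2 -a-> S2 -a-> S2 -a-> S2 -a-> S2 -a-> S2 -b-> S0 -a-> S2 -a-> S2  → end S2, rejected
w3: Trace: S0 -a-> S2 -b-> S0 -b-> S2 -b-> S0 -a-> S2 -b-> S0 -a-> S2 -a-> S2 -b-> S0 -b-> S2 -a-> S2 -a-> S2 -b-> S0 -a-> S2 -a-> S2  → end S2, rejected

none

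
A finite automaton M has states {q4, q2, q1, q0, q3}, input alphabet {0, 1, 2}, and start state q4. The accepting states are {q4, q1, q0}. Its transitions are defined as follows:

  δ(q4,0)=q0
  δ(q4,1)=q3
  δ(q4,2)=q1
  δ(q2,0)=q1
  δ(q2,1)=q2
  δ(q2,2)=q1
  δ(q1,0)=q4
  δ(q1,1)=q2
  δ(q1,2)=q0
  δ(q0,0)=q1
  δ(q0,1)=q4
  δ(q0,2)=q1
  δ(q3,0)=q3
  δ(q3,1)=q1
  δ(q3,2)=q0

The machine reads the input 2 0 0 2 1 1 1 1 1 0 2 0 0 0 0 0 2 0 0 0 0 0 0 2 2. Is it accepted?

Yes

Trace: q4 -2-> q1 -0-> q4 -0-> q0 -2-> q1 -1-> q2 -1-> q2 -1-> q2 -1-> q2 -1-> q2 -0-> q1 -2-> q0 -0-> q1 -0-> q4 -0-> q0 -0-> q1 -0-> q4 -2-> q1 -0-> q4 -0-> q0 -0-> q1 -0-> q4 -0-> q0 -0-> q1 -2-> q0 -2-> q1
End state q1 is accepting.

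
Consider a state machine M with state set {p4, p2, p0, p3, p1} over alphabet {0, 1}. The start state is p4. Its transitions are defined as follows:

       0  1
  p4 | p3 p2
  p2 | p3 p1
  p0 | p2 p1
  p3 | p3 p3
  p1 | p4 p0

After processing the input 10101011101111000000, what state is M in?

p3

p4 → p2 → p3 → p3 → p3 → p3 → p3 → p3 → p3 → p3 → p3 → p3 → p3 → p3 → p3 → p3 → p3 → p3 → p3 → p3 → p3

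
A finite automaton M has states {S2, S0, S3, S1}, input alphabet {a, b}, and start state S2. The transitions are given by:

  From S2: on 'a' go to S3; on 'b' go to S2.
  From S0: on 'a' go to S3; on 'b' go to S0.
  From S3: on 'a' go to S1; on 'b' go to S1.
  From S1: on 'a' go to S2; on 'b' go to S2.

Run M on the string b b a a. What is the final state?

Trace: S2 -b-> S2 -b-> S2 -a-> S3 -a-> S1

S1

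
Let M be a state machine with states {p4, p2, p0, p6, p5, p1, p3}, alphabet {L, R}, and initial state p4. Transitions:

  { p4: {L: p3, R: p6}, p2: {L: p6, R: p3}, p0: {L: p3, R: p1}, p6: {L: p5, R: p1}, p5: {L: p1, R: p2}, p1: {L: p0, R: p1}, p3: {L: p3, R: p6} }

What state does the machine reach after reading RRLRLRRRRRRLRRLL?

p3

Trace: p4 -R-> p6 -R-> p1 -L-> p0 -R-> p1 -L-> p0 -R-> p1 -R-> p1 -R-> p1 -R-> p1 -R-> p1 -R-> p1 -L-> p0 -R-> p1 -R-> p1 -L-> p0 -L-> p3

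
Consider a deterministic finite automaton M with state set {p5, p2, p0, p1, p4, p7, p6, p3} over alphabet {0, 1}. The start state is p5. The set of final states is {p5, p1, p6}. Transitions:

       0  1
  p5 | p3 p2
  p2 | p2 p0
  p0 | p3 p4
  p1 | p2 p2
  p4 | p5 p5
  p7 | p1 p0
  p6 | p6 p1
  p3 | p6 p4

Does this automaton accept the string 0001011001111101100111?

start at p5
read '0': p5 → p3
read '0': p3 → p6
read '0': p6 → p6
read '1': p6 → p1
read '0': p1 → p2
read '1': p2 → p0
read '1': p0 → p4
read '0': p4 → p5
read '0': p5 → p3
read '1': p3 → p4
read '1': p4 → p5
read '1': p5 → p2
read '1': p2 → p0
read '1': p0 → p4
read '0': p4 → p5
read '1': p5 → p2
read '1': p2 → p0
read '0': p0 → p3
read '0': p3 → p6
read '1': p6 → p1
read '1': p1 → p2
read '1': p2 → p0
End state p0 is not accepting.

No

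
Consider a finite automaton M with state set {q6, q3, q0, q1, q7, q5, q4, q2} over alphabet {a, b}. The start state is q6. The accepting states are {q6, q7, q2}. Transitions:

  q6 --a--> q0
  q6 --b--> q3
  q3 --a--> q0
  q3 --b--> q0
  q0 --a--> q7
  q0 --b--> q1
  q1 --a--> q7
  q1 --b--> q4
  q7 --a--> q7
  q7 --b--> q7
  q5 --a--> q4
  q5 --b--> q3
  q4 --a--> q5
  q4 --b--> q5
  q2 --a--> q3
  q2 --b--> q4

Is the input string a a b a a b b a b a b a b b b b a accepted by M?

Yes

q6 → q0 → q7 → q7 → q7 → q7 → q7 → q7 → q7 → q7 → q7 → q7 → q7 → q7 → q7 → q7 → q7 → q7
End state q7 is accepting.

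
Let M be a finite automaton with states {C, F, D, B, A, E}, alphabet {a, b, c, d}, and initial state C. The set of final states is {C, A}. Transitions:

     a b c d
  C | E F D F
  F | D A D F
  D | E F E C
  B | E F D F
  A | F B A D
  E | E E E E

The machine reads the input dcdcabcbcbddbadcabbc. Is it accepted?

start at C
read 'd': C → F
read 'c': F → D
read 'd': D → C
read 'c': C → D
read 'a': D → E
read 'b': E → E
read 'c': E → E
read 'b': E → E
read 'c': E → E
read 'b': E → E
read 'd': E → E
read 'd': E → E
read 'b': E → E
read 'a': E → E
read 'd': E → E
read 'c': E → E
read 'a': E → E
read 'b': E → E
read 'b': E → E
read 'c': E → E
End state E is not accepting.

No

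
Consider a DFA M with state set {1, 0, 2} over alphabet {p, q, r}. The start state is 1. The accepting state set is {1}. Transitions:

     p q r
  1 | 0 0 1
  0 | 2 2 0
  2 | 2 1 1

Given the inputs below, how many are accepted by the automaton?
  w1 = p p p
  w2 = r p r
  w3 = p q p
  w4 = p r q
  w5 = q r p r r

1

w1:
  start at 1
  read 'p': 1 → 0
  read 'p': 0 → 2
  read 'p': 2 → 2
  end 2, rejected
w2:
  start at 1
  read 'r': 1 → 1
  read 'p': 1 → 0
  read 'r': 0 → 0
  end 0, rejected
w3:
  start at 1
  read 'p': 1 → 0
  read 'q': 0 → 2
  read 'p': 2 → 2
  end 2, rejected
w4:
  start at 1
  read 'p': 1 → 0
  read 'r': 0 → 0
  read 'q': 0 → 2
  end 2, rejected
w5:
  start at 1
  read 'q': 1 → 0
  read 'r': 0 → 0
  read 'p': 0 → 2
  read 'r': 2 → 1
  read 'r': 1 → 1
  end 1, accepted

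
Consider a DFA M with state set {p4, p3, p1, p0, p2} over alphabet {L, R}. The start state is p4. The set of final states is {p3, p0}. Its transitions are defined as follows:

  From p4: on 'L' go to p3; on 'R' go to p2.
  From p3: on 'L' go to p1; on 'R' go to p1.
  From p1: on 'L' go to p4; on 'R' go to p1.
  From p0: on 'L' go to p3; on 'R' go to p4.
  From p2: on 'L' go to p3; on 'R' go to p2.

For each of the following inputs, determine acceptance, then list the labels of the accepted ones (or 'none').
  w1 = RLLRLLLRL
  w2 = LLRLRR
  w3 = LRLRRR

none

w1: p4 → p2 → p3 → p1 → p1 → p4 → p3 → p1 → p1 → p4  → end p4, rejected
w2: p4 → p3 → p1 → p1 → p4 → p2 → p2  → end p2, rejected
w3: p4 → p3 → p1 → p4 → p2 → p2 → p2  → end p2, rejected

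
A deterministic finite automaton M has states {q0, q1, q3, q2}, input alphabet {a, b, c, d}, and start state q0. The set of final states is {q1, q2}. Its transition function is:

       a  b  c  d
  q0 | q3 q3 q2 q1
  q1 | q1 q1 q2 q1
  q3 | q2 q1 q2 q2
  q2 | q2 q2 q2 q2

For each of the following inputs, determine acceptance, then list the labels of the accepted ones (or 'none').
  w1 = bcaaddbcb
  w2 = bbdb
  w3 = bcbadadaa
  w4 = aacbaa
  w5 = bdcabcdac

w1, w2, w3, w4, w5

w1: q0 → q3 → q2 → q2 → q2 → q2 → q2 → q2 → q2 → q2  → end q2, accepted
w2: q0 → q3 → q1 → q1 → q1  → end q1, accepted
w3: q0 → q3 → q2 → q2 → q2 → q2 → q2 → q2 → q2 → q2  → end q2, accepted
w4: q0 → q3 → q2 → q2 → q2 → q2 → q2  → end q2, accepted
w5: q0 → q3 → q2 → q2 → q2 → q2 → q2 → q2 → q2 → q2  → end q2, accepted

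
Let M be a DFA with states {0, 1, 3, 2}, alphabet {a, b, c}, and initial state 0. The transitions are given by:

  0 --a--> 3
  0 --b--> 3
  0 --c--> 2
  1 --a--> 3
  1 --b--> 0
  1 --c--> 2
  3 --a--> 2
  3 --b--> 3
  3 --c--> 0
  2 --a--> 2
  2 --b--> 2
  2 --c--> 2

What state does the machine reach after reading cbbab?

2

start at 0
read 'c': 0 → 2
read 'b': 2 → 2
read 'b': 2 → 2
read 'a': 2 → 2
read 'b': 2 → 2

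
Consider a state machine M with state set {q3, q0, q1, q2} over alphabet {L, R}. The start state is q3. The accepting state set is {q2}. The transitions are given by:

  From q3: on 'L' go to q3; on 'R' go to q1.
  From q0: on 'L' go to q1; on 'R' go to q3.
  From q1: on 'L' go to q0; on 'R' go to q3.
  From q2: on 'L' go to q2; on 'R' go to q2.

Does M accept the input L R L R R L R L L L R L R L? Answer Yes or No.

q3 → q3 → q1 → q0 → q3 → q1 → q0 → q3 → q3 → q3 → q3 → q1 → q0 → q3 → q3
End state q3 is not accepting.

No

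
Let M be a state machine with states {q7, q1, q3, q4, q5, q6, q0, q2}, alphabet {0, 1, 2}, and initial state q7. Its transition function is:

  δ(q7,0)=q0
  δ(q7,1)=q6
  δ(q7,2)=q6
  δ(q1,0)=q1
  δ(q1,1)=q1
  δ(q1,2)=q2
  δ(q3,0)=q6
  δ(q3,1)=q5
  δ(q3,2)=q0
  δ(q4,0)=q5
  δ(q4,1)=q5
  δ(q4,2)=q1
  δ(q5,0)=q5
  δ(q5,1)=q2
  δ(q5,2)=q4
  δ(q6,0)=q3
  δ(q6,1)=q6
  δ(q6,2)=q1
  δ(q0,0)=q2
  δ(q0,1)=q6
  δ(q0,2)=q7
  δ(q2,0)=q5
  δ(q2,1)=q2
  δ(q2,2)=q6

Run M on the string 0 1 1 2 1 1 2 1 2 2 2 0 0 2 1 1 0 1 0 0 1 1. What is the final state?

Trace: q7 -0-> q0 -1-> q6 -1-> q6 -2-> q1 -1-> q1 -1-> q1 -2-> q2 -1-> q2 -2-> q6 -2-> q1 -2-> q2 -0-> q5 -0-> q5 -2-> q4 -1-> q5 -1-> q2 -0-> q5 -1-> q2 -0-> q5 -0-> q5 -1-> q2 -1-> q2

q2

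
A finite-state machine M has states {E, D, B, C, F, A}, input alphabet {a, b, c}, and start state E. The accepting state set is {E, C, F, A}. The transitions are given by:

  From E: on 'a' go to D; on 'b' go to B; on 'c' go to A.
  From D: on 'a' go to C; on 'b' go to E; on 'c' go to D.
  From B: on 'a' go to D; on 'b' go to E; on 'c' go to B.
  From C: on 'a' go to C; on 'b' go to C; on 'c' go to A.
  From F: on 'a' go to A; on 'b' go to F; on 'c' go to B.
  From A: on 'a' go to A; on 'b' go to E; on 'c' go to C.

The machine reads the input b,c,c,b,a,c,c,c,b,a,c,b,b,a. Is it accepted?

start at E
read 'b': E → B
read 'c': B → B
read 'c': B → B
read 'b': B → E
read 'a': E → D
read 'c': D → D
read 'c': D → D
read 'c': D → D
read 'b': D → E
read 'a': E → D
read 'c': D → D
read 'b': D → E
read 'b': E → B
read 'a': B → D
End state D is not accepting.

No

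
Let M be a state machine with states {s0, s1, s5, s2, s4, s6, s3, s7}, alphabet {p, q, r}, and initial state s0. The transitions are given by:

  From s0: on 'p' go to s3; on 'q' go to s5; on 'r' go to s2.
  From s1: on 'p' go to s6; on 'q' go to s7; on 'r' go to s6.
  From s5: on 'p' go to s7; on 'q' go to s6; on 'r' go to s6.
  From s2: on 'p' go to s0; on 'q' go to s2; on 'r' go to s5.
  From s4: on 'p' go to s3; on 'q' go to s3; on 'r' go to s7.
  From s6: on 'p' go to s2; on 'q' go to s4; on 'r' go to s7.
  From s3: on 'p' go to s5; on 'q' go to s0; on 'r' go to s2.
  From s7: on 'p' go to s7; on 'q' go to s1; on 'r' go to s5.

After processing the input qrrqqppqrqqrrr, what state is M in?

s6

Trace: s0 -q-> s5 -r-> s6 -r-> s7 -q-> s1 -q-> s7 -p-> s7 -p-> s7 -q-> s1 -r-> s6 -q-> s4 -q-> s3 -r-> s2 -r-> s5 -r-> s6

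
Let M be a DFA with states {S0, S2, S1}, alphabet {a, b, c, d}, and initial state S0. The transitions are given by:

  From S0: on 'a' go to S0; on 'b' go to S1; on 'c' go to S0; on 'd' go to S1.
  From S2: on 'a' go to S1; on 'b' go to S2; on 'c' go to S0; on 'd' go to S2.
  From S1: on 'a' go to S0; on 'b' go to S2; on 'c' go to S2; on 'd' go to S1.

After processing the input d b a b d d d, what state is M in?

S2

Trace: S0 -d-> S1 -b-> S2 -a-> S1 -b-> S2 -d-> S2 -d-> S2 -d-> S2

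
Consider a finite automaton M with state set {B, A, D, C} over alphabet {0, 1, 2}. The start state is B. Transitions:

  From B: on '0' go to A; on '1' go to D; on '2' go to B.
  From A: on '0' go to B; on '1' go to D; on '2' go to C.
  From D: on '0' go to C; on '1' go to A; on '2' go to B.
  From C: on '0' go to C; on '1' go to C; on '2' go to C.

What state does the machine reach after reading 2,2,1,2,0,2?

start at B
read '2': B → B
read '2': B → B
read '1': B → D
read '2': D → B
read '0': B → A
read '2': A → C

C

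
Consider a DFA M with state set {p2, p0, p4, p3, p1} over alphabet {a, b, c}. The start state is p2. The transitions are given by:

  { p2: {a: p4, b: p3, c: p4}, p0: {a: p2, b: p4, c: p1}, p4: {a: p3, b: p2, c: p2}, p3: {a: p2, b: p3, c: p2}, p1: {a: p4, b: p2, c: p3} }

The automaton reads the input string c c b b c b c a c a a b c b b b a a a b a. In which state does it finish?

p2 → p4 → p2 → p3 → p3 → p2 → p3 → p2 → p4 → p2 → p4 → p3 → p3 → p2 → p3 → p3 → p3 → p2 → p4 → p3 → p3 → p2

p2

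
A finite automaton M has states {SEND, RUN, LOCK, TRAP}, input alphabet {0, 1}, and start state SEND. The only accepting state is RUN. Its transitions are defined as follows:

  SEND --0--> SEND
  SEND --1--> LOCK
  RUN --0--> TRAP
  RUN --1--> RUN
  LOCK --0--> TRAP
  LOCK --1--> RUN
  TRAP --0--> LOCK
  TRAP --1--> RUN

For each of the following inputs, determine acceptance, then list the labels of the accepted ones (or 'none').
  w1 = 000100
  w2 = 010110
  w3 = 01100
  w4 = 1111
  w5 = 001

w1: SEND → SEND → SEND → SEND → LOCK → TRAP → LOCK  → end LOCK, rejected
w2: SEND → SEND → LOCK → TRAP → RUN → RUN → TRAP  → end TRAP, rejected
w3: SEND → SEND → LOCK → RUN → TRAP → LOCK  → end LOCK, rejected
w4: SEND → LOCK → RUN → RUN → RUN  → end RUN, accepted
w5: SEND → SEND → SEND → LOCK  → end LOCK, rejected

w4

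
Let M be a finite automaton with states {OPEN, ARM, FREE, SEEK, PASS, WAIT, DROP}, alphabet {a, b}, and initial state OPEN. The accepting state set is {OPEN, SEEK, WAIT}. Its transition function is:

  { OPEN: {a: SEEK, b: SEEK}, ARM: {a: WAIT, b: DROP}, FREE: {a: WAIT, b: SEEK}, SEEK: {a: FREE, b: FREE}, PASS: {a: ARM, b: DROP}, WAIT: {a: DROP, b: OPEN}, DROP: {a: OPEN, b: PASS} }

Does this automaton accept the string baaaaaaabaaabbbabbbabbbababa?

Yes

OPEN → SEEK → FREE → WAIT → DROP → OPEN → SEEK → FREE → WAIT → OPEN → SEEK → FREE → WAIT → OPEN → SEEK → FREE → WAIT → OPEN → SEEK → FREE → WAIT → OPEN → SEEK → FREE → WAIT → OPEN → SEEK → FREE → WAIT
End state WAIT is accepting.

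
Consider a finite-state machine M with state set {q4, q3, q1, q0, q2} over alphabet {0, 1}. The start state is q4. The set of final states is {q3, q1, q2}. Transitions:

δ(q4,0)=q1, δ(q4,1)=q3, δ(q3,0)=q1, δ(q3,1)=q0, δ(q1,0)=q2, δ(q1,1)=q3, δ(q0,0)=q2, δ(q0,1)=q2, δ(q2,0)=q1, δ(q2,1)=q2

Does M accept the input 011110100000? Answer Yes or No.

start at q4
read '0': q4 → q1
read '1': q1 → q3
read '1': q3 → q0
read '1': q0 → q2
read '1': q2 → q2
read '0': q2 → q1
read '1': q1 → q3
read '0': q3 → q1
read '0': q1 → q2
read '0': q2 → q1
read '0': q1 → q2
read '0': q2 → q1
End state q1 is accepting.

Yes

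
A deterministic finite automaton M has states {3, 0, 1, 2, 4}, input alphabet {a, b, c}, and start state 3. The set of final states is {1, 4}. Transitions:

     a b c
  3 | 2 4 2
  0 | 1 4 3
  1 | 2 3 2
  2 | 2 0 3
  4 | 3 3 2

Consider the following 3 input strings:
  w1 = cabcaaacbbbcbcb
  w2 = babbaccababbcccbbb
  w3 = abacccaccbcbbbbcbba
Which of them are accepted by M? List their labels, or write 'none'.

w1:
  start at 3
  read 'c': 3 → 2
  read 'a': 2 → 2
  read 'b': 2 → 0
  read 'c': 0 → 3
  read 'a': 3 → 2
  read 'a': 2 → 2
  read 'a': 2 → 2
  read 'c': 2 → 3
  read 'b': 3 → 4
  read 'b': 4 → 3
  read 'b': 3 → 4
  read 'c': 4 → 2
  read 'b': 2 → 0
  read 'c': 0 → 3
  read 'b': 3 → 4
  end 4, accepted
w2:
  start at 3
  read 'b': 3 → 4
  read 'a': 4 → 3
  read 'b': 3 → 4
  read 'b': 4 → 3
  read 'a': 3 → 2
  read 'c': 2 → 3
  read 'c': 3 → 2
  read 'a': 2 → 2
  read 'b': 2 → 0
  read 'a': 0 → 1
  read 'b': 1 → 3
  read 'b': 3 → 4
  read 'c': 4 → 2
  read 'c': 2 → 3
  read 'c': 3 → 2
  read 'b': 2 → 0
  read 'b': 0 → 4
  read 'b': 4 → 3
  end 3, rejected
w3:
  start at 3
  read 'a': 3 → 2
  read 'b': 2 → 0
  read 'a': 0 → 1
  read 'c': 1 → 2
  read 'c': 2 → 3
  read 'c': 3 → 2
  read 'a': 2 → 2
  read 'c': 2 → 3
  read 'c': 3 → 2
  read 'b': 2 → 0
  read 'c': 0 → 3
  read 'b': 3 → 4
  read 'b': 4 → 3
  read 'b': 3 → 4
  read 'b': 4 → 3
  read 'c': 3 → 2
  read 'b': 2 → 0
  read 'b': 0 → 4
  read 'a': 4 → 3
  end 3, rejected

w1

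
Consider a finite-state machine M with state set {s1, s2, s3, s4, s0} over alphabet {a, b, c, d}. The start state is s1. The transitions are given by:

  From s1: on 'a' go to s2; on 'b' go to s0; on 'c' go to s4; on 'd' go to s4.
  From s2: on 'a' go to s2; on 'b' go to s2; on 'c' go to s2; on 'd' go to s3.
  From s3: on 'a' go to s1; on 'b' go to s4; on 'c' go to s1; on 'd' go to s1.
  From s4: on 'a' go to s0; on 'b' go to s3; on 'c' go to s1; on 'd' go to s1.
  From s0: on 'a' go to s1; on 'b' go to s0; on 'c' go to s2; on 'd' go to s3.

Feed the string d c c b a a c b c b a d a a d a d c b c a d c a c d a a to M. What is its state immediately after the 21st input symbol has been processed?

s2

Trace: s1 -d-> s4 -c-> s1 -c-> s4 -b-> s3 -a-> s1 -a-> s2 -c-> s2 -b-> s2 -c-> s2 -b-> s2 -a-> s2 -d-> s3 -a-> s1 -a-> s2 -d-> s3 -a-> s1 -d-> s4 -c-> s1 -b-> s0 -c-> s2 -a-> s2
After 21 symbols: s2.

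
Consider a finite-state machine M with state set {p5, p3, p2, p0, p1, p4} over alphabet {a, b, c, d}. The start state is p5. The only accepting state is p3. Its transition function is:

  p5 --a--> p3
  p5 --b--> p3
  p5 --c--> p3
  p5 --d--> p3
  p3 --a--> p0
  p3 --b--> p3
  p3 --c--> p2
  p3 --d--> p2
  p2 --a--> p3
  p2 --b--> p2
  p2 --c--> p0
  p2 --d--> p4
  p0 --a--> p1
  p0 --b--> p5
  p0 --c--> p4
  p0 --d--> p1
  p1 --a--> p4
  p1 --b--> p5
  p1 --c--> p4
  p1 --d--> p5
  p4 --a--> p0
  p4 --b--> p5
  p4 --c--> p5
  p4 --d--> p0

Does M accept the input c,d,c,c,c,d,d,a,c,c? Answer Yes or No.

Trace: p5 -c-> p3 -d-> p2 -c-> p0 -c-> p4 -c-> p5 -d-> p3 -d-> p2 -a-> p3 -c-> p2 -c-> p0
End state p0 is not accepting.

No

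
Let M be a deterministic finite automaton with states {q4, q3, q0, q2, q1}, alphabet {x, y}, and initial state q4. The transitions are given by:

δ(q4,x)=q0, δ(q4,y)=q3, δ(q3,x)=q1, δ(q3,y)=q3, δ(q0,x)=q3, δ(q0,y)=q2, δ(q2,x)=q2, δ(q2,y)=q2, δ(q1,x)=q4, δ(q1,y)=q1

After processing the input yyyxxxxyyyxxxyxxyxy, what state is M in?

start at q4
read 'y': q4 → q3
read 'y': q3 → q3
read 'y': q3 → q3
read 'x': q3 → q1
read 'x': q1 → q4
read 'x': q4 → q0
read 'x': q0 → q3
read 'y': q3 → q3
read 'y': q3 → q3
read 'y': q3 → q3
read 'x': q3 → q1
read 'x': q1 → q4
read 'x': q4 → q0
read 'y': q0 → q2
read 'x': q2 → q2
read 'x': q2 → q2
read 'y': q2 → q2
read 'x': q2 → q2
read 'y': q2 → q2

q2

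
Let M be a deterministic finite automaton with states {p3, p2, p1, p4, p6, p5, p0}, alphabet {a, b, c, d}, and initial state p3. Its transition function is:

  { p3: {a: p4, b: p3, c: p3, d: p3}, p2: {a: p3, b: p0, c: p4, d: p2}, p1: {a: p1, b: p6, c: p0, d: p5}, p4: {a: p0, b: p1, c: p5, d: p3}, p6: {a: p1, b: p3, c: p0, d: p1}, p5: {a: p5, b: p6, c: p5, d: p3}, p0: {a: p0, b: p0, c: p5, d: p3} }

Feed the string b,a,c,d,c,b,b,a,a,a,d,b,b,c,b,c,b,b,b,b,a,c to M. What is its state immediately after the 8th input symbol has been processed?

p4

start at p3
read 'b': p3 → p3
read 'a': p3 → p4
read 'c': p4 → p5
read 'd': p5 → p3
read 'c': p3 → p3
read 'b': p3 → p3
read 'b': p3 → p3
read 'a': p3 → p4
After 8 symbols: p4.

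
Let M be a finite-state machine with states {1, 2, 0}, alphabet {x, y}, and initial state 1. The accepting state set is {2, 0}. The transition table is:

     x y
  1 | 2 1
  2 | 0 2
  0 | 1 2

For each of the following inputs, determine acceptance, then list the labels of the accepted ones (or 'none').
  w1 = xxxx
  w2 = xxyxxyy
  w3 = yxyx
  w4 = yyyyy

w1, w3

w1:
  start at 1
  read 'x': 1 → 2
  read 'x': 2 → 0
  read 'x': 0 → 1
  read 'x': 1 → 2
  end 2, accepted
w2:
  start at 1
  read 'x': 1 → 2
  read 'x': 2 → 0
  read 'y': 0 → 2
  read 'x': 2 → 0
  read 'x': 0 → 1
  read 'y': 1 → 1
  read 'y': 1 → 1
  end 1, rejected
w3:
  start at 1
  read 'y': 1 → 1
  read 'x': 1 → 2
  read 'y': 2 → 2
  read 'x': 2 → 0
  end 0, accepted
w4:
  start at 1
  read 'y': 1 → 1
  read 'y': 1 → 1
  read 'y': 1 → 1
  read 'y': 1 → 1
  read 'y': 1 → 1
  end 1, rejected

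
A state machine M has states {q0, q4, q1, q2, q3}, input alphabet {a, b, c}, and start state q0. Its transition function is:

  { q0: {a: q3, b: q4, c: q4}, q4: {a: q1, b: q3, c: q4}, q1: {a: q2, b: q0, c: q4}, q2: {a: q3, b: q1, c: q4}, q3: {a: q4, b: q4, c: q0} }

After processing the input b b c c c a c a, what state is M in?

q1

Trace: q0 -b-> q4 -b-> q3 -c-> q0 -c-> q4 -c-> q4 -a-> q1 -c-> q4 -a-> q1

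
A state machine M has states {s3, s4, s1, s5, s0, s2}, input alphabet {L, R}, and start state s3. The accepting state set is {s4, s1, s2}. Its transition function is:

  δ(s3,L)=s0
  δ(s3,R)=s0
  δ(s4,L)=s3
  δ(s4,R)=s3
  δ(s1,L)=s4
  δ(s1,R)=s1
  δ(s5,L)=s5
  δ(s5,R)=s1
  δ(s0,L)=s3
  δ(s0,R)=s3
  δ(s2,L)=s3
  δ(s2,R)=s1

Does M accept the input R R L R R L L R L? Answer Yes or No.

No

Trace: s3 -R-> s0 -R-> s3 -L-> s0 -R-> s3 -R-> s0 -L-> s3 -L-> s0 -R-> s3 -L-> s0
End state s0 is not accepting.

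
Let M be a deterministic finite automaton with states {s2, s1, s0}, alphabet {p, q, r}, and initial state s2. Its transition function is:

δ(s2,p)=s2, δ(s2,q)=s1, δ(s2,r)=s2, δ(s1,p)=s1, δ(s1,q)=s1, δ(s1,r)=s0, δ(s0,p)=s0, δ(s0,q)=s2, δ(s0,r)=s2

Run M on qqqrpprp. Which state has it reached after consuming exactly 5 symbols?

s2 → s1 → s1 → s1 → s0 → s0
After 5 symbols: s0.

s0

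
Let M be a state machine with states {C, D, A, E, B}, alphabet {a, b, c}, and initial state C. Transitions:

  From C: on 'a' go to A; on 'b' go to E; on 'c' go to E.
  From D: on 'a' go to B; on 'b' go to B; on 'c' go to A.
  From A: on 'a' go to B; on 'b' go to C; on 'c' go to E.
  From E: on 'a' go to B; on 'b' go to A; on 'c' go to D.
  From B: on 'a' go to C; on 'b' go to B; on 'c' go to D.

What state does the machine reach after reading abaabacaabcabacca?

B

start at C
read 'a': C → A
read 'b': A → C
read 'a': C → A
read 'a': A → B
read 'b': B → B
read 'a': B → C
read 'c': C → E
read 'a': E → B
read 'a': B → C
read 'b': C → E
read 'c': E → D
read 'a': D → B
read 'b': B → B
read 'a': B → C
read 'c': C → E
read 'c': E → D
read 'a': D → B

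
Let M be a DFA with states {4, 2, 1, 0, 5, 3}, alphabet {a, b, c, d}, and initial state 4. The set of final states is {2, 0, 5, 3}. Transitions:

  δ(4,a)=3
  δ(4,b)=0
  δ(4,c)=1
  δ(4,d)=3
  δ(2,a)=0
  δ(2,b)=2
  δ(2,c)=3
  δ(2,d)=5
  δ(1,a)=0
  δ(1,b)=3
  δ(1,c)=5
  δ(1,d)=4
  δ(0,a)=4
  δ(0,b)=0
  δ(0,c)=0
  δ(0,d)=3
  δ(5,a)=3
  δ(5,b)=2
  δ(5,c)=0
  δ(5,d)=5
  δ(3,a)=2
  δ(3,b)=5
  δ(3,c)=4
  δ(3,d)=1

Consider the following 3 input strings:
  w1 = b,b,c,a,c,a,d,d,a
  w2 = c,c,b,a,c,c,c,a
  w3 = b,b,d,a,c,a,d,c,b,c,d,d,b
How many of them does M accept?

2

w1: 4 → 0 → 0 → 0 → 4 → 1 → 0 → 3 → 1 → 0  → end 0, accepted
w2: 4 → 1 → 5 → 2 → 0 → 0 → 0 → 0 → 4  → end 4, rejected
w3: 4 → 0 → 0 → 3 → 2 → 3 → 2 → 5 → 0 → 0 → 0 → 3 → 1 → 3  → end 3, accepted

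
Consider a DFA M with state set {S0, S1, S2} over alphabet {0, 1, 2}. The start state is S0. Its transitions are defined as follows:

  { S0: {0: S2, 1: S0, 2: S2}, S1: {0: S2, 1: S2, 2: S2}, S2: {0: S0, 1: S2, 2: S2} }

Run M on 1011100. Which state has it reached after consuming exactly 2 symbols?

S2

start at S0
read '1': S0 → S0
read '0': S0 → S2
After 2 symbols: S2.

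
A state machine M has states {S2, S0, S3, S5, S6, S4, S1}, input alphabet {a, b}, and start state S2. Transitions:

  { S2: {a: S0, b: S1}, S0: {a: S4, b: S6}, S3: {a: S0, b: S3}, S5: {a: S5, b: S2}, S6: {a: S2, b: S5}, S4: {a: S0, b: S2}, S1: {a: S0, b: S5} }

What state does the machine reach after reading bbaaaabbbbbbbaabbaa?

S4

S2 → S1 → S5 → S5 → S5 → S5 → S5 → S2 → S1 → S5 → S2 → S1 → S5 → S2 → S0 → S4 → S2 → S1 → S0 → S4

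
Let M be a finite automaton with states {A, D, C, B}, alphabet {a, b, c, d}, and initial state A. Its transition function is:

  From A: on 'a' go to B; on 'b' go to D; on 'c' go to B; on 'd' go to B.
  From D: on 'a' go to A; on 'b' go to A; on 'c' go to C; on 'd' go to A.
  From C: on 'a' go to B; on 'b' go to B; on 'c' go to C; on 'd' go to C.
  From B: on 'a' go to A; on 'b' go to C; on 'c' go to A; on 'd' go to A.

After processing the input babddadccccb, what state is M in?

C

start at A
read 'b': A → D
read 'a': D → A
read 'b': A → D
read 'd': D → A
read 'd': A → B
read 'a': B → A
read 'd': A → B
read 'c': B → A
read 'c': A → B
read 'c': B → A
read 'c': A → B
read 'b': B → C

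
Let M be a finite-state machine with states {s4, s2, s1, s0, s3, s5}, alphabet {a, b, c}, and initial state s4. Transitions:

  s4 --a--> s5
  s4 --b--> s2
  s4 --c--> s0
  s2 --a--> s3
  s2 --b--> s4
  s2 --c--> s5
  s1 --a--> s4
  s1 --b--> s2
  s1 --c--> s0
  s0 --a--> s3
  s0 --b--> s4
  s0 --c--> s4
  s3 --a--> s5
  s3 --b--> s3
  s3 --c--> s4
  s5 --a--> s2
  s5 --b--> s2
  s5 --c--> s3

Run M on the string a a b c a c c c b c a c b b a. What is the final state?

s4 → s5 → s2 → s4 → s0 → s3 → s4 → s0 → s4 → s2 → s5 → s2 → s5 → s2 → s4 → s5

s5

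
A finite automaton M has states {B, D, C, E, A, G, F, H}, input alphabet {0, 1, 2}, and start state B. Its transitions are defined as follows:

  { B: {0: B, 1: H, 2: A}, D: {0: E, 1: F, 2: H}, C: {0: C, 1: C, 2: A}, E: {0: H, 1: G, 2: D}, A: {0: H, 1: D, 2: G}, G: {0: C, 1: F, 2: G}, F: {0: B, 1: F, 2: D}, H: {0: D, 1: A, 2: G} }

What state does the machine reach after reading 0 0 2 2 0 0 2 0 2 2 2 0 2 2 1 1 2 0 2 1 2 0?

E

start at B
read '0': B → B
read '0': B → B
read '2': B → A
read '2': A → G
read '0': G → C
read '0': C → C
read '2': C → A
read '0': A → H
read '2': H → G
read '2': G → G
read '2': G → G
read '0': G → C
read '2': C → A
read '2': A → G
read '1': G → F
read '1': F → F
read '2': F → D
read '0': D → E
read '2': E → D
read '1': D → F
read '2': F → D
read '0': D → E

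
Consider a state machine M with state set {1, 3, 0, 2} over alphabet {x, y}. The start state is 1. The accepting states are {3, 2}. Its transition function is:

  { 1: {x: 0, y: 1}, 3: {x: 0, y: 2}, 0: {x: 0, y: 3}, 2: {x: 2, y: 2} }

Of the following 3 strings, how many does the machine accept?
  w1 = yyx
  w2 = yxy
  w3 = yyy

1

w1:
  start at 1
  read 'y': 1 → 1
  read 'y': 1 → 1
  read 'x': 1 → 0
  end 0, rejected
w2:
  start at 1
  read 'y': 1 → 1
  read 'x': 1 → 0
  read 'y': 0 → 3
  end 3, accepted
w3:
  start at 1
  read 'y': 1 → 1
  read 'y': 1 → 1
  read 'y': 1 → 1
  end 1, rejected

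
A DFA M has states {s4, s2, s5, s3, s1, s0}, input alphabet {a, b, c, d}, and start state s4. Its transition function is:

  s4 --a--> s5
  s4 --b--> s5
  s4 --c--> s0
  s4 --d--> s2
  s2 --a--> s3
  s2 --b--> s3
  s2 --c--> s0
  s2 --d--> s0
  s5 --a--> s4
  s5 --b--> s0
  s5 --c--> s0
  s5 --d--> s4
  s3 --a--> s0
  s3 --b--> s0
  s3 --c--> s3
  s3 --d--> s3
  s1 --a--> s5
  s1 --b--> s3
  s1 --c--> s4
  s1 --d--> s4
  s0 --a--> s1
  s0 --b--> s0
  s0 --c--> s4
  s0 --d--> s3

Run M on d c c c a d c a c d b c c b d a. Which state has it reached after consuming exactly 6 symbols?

Trace: s4 -d-> s2 -c-> s0 -c-> s4 -c-> s0 -a-> s1 -d-> s4
After 6 symbols: s4.

s4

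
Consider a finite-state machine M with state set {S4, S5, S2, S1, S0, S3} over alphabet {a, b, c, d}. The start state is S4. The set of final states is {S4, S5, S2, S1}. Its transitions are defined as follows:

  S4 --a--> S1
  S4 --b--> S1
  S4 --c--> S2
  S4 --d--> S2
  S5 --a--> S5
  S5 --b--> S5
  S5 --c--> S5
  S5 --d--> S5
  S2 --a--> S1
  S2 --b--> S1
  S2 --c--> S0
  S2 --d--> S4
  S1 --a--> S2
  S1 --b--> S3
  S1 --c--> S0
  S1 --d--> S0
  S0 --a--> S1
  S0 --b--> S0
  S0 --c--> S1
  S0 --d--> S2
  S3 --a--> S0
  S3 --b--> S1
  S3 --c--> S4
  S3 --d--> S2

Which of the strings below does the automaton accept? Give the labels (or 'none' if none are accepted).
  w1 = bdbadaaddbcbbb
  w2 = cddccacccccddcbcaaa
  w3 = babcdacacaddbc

w2

w1: S4 → S1 → S0 → S0 → S1 → S0 → S1 → S2 → S4 → S2 → S1 → S0 → S0 → S0 → S0  → end S0, rejected
w2: S4 → S2 → S4 → S2 → S0 → S1 → S2 → S0 → S1 → S0 → S1 → S0 → S2 → S4 → S2 → S1 → S0 → S1 → S2 → S1  → end S1, accepted
w3: S4 → S1 → S2 → S1 → S0 → S2 → S1 → S0 → S1 → S0 → S1 → S0 → S2 → S1 → S0  → end S0, rejected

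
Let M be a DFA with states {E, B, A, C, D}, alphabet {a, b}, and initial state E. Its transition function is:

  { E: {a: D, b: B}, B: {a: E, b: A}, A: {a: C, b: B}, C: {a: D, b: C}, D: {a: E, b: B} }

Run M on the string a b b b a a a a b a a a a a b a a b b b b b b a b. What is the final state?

E → D → B → A → B → E → D → E → D → B → E → D → E → D → E → B → E → D → B → A → B → A → B → A → C → C

C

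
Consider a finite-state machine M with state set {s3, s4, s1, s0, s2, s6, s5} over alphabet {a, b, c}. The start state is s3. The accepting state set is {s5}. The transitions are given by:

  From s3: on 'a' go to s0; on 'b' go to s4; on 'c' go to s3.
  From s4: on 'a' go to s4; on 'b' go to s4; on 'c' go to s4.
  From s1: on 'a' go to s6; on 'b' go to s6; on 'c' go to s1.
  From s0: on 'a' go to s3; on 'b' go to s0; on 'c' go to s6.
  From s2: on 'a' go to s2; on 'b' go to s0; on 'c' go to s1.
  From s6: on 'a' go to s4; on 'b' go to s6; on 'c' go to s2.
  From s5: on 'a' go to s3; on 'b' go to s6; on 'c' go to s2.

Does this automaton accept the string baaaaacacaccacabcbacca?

No

Trace: s3 -b-> s4 -a-> s4 -a-> s4 -a-> s4 -a-> s4 -a-> s4 -c-> s4 -a-> s4 -c-> s4 -a-> s4 -c-> s4 -c-> s4 -a-> s4 -c-> s4 -a-> s4 -b-> s4 -c-> s4 -b-> s4 -a-> s4 -c-> s4 -c-> s4 -a-> s4
End state s4 is not accepting.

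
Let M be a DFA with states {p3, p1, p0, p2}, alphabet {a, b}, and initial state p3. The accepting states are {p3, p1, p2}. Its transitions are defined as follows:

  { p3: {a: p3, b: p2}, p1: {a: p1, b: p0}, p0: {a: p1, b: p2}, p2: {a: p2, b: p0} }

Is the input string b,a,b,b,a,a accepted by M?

Yes

p3 → p2 → p2 → p0 → p2 → p2 → p2
End state p2 is accepting.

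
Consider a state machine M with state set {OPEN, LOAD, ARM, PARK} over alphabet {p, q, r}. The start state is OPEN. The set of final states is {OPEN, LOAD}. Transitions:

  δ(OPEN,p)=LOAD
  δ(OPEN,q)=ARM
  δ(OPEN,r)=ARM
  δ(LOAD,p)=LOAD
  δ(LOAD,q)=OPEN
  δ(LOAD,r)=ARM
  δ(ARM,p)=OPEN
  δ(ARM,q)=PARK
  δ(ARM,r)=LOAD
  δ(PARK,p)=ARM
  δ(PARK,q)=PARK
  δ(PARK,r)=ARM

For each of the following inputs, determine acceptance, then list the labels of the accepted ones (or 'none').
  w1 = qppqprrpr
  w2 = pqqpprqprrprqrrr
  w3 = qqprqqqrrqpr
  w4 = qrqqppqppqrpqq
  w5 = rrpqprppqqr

w1: Trace: OPEN -q-> ARM -p-> OPEN -p-> LOAD -q-> OPEN -p-> LOAD -r-> ARM -r-> LOAD -p-> LOAD -r-> ARM  → end ARM, rejected
w2: Trace: OPEN -p-> LOAD -q-> OPEN -q-> ARM -p-> OPEN -p-> LOAD -r-> ARM -q-> PARK -p-> ARM -r-> LOAD -r-> ARM -p-> OPEN -r-> ARM -q-> PARK -r-> ARM -r-> LOAD -r-> ARM  → end ARM, rejected
w3: Trace: OPEN -q-> ARM -q-> PARK -p-> ARM -r-> LOAD -q-> OPEN -q-> ARM -q-> PARK -r-> ARM -r-> LOAD -q-> OPEN -p-> LOAD -r-> ARM  → end ARM, rejected
w4: Trace: OPEN -q-> ARM -r-> LOAD -q-> OPEN -q-> ARM -p-> OPEN -p-> LOAD -q-> OPEN -p-> LOAD -p-> LOAD -q-> OPEN -r-> ARM -p-> OPEN -q-> ARM -q-> PARK  → end PARK, rejected
w5: Trace: OPEN -r-> ARM -r-> LOAD -p-> LOAD -q-> OPEN -p-> LOAD -r-> ARM -p-> OPEN -p-> LOAD -q-> OPEN -q-> ARM -r-> LOAD  → end LOAD, accepted

w5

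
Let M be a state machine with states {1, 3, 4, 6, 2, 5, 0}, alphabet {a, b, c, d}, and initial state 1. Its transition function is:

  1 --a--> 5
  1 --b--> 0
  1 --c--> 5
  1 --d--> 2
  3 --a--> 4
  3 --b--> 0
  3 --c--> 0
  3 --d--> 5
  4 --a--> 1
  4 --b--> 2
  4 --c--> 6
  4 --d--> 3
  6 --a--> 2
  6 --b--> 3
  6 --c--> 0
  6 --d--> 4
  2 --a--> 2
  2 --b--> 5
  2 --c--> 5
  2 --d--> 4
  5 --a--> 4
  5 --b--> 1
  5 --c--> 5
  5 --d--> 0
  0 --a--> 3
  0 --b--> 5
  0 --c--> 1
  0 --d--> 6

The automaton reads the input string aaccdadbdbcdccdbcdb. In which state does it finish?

5

1 → 5 → 4 → 6 → 0 → 6 → 2 → 4 → 2 → 4 → 2 → 5 → 0 → 1 → 5 → 0 → 5 → 5 → 0 → 5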